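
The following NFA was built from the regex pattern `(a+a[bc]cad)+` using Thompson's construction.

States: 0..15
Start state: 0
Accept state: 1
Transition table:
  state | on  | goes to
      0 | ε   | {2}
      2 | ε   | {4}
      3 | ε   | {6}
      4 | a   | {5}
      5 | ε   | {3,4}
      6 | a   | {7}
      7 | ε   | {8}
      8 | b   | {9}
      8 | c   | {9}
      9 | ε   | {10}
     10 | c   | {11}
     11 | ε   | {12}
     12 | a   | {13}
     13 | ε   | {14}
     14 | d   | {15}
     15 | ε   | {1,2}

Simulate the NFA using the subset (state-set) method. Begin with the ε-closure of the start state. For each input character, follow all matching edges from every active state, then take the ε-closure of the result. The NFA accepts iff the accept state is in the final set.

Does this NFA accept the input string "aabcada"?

S₀ = ε-closure({0}) = {0,2,4}
'a' @ 1: {3,4,5,6}
'a' @ 2: {3,4,5,6,7,8}
'b' @ 3: {9,10}
'c' @ 4: {11,12}
'a' @ 5: {13,14}
'd' @ 6: {1,2,4,15}  (accept∈set)
'a' @ 7: {3,4,5,6}
end set {3,4,5,6} — state 1 not in

Answer: REJECT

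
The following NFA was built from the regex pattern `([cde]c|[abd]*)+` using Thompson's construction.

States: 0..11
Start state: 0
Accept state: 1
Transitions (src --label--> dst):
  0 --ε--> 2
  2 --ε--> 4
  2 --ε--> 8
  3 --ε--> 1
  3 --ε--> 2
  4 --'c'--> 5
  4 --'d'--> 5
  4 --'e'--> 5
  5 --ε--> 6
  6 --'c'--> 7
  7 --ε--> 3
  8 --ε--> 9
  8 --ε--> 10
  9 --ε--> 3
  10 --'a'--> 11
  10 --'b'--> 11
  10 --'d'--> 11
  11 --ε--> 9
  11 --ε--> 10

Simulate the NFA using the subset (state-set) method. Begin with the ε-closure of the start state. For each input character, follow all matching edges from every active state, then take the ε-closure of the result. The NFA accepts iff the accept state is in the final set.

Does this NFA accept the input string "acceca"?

initial (ε-close {0}): {0,1,2,3,4,8,9,10}
'a' @ 1: {1,2,3,4,8,9,10,11}  ✓accept
'c' @ 2: {5,6}
'c' @ 3: {1,2,3,4,7,8,9,10}  ✓accept
'e' @ 4: {5,6}
'c' @ 5: {1,2,3,4,7,8,9,10}  ✓accept
'a' @ 6: {1,2,3,4,8,9,10,11}  ✓accept
after full input: {1,2,3,4,8,9,10,11}  (accept=1 in)

Answer: ACCEPT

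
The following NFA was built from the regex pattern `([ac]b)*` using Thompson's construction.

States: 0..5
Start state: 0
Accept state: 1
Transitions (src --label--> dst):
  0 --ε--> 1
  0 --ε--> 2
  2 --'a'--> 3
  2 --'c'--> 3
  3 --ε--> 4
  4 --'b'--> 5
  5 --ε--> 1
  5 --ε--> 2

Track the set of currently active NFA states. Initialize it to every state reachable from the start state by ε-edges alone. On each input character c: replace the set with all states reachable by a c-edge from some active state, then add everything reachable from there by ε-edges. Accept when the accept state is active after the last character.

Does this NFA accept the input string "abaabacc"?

S₀ = ε-closure({0}) = {0,1,2}
'a' @ 1: {3,4}
'b' @ 2: {1,2,5}  (accept∈set)
'a' @ 3: {3,4}
'a' @ 4: {}  — state set empty
rest 'bacc' ignored (set empty)
end set {} — state 1 not in

Answer: REJECT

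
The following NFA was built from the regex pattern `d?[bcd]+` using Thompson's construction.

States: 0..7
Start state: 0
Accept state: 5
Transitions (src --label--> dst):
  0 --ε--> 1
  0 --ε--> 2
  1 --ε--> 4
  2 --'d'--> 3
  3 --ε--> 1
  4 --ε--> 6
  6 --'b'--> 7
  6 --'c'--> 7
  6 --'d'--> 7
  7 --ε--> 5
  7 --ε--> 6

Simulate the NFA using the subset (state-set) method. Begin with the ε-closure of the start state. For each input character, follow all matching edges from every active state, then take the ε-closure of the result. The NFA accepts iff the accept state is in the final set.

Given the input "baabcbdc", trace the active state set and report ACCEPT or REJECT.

initial (ε-close {0}): {0,1,2,4,6}
'b' @ 1: {5,6,7}  ✓accept
'a' @ 2: {}  — state set empty
rest 'abcbdc' ignored (set empty)
end set {} — state 5 not in

Answer: REJECT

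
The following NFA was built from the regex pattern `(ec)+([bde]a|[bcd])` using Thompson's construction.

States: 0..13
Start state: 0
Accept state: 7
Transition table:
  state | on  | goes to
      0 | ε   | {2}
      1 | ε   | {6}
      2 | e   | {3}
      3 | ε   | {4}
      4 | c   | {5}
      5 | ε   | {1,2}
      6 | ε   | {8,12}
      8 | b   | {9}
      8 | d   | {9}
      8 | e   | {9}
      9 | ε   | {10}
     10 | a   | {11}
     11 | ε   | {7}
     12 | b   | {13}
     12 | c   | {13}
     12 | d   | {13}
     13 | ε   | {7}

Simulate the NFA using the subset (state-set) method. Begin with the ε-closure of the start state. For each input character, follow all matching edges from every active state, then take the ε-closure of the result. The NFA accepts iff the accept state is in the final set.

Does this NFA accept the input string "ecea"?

start: ε-closure({0}) = {0,2}
'e' @ 1: {3,4}
'c' @ 2: {1,2,5,6,8,12}
'e' @ 3: {3,4,9,10}
'a' @ 4: {7,11}  [accepting]
final: {7,11}; accept 7 in set

Answer: ACCEPT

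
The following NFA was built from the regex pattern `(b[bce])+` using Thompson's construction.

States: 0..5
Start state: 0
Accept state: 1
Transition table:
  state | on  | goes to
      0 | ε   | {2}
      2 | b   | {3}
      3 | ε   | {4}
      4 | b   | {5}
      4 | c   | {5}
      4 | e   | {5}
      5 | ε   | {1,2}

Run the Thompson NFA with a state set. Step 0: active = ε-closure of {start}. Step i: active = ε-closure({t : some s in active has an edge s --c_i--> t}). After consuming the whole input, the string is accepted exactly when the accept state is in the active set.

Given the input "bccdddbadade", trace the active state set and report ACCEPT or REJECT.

initial (ε-close {0}): {0,2}
'b' @ 1: {3,4}
'c' @ 2: {1,2,5}  [accepting]
'c' @ 3: {}  — state set empty
rest 'dddbadade' ignored (set empty)
after full input: {}  (accept=1 not in)

Answer: REJECT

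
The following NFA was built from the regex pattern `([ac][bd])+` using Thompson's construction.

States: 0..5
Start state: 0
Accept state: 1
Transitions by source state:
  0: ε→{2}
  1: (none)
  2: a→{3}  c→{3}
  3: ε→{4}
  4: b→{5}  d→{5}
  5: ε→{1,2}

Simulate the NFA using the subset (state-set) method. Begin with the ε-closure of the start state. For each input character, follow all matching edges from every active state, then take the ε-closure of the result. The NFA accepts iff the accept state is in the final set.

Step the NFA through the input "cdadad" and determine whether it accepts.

initial (ε-close {0}): {0,2}
'c' @ 1: {3,4}
'd' @ 2: {1,2,5}  [accepting]
'a' @ 3: {3,4}
'd' @ 4: {1,2,5}  [accepting]
'a' @ 5: {3,4}
'd' @ 6: {1,2,5}  [accepting]
end set {1,2,5} — state 1 in

Answer: ACCEPT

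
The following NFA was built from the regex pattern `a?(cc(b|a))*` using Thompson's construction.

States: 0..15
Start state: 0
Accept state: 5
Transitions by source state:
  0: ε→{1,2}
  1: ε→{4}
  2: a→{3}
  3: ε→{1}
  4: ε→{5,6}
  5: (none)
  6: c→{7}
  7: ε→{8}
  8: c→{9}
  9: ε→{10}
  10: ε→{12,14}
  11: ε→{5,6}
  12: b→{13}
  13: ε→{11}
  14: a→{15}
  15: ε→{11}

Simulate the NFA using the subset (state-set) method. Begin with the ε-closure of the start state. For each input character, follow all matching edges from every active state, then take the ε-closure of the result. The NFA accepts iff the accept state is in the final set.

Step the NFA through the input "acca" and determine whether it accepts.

S₀ = ε-closure({0}) = {0,1,2,4,5,6}
'a' @ 1: {1,3,4,5,6}  ✓accept
'c' @ 2: {7,8}
'c' @ 3: {9,10,12,14}
'a' @ 4: {5,6,11,15}  ✓accept
end set {5,6,11,15} — state 5 in

Answer: ACCEPT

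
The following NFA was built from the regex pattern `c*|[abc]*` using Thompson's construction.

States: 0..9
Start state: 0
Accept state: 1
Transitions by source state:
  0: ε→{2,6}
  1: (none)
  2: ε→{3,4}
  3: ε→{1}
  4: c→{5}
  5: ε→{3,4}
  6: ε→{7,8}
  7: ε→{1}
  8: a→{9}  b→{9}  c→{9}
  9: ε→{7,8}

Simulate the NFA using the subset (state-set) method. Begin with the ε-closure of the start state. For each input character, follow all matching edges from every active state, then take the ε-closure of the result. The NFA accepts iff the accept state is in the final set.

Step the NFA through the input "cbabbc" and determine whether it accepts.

start: ε-closure({0}) = {0,1,2,3,4,6,7,8}
'c' @ 1: {1,3,4,5,7,8,9}  [accepting]
'b' @ 2: {1,7,8,9}  [accepting]
'a' @ 3: {1,7,8,9}  [accepting]
'b' @ 4: {1,7,8,9}  [accepting]
'b' @ 5: {1,7,8,9}  [accepting]
'c' @ 6: {1,7,8,9}  [accepting]
end set {1,7,8,9} — state 1 in

Answer: ACCEPT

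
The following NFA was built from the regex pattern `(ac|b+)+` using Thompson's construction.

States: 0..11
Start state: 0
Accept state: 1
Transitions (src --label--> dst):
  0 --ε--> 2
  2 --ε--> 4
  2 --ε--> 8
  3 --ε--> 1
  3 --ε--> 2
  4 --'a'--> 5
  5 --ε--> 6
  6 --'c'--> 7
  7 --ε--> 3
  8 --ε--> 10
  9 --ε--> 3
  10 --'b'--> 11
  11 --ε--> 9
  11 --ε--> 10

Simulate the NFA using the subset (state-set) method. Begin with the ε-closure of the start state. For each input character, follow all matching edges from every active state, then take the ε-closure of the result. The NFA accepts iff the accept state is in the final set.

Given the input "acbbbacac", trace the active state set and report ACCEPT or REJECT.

S₀ = ε-closure({0}) = {0,2,4,8,10}
'a' @ 1: {5,6}
'c' @ 2: {1,2,3,4,7,8,10}  [accepting]
'b' @ 3: {1,2,3,4,8,9,10,11}  [accepting]
'b' @ 4: {1,2,3,4,8,9,10,11}  [accepting]
'b' @ 5: {1,2,3,4,8,9,10,11}  [accepting]
'a' @ 6: {5,6}
'c' @ 7: {1,2,3,4,7,8,10}  [accepting]
'a' @ 8: {5,6}
'c' @ 9: {1,2,3,4,7,8,10}  [accepting]
final: {1,2,3,4,7,8,10}; accept 1 in set

Answer: ACCEPT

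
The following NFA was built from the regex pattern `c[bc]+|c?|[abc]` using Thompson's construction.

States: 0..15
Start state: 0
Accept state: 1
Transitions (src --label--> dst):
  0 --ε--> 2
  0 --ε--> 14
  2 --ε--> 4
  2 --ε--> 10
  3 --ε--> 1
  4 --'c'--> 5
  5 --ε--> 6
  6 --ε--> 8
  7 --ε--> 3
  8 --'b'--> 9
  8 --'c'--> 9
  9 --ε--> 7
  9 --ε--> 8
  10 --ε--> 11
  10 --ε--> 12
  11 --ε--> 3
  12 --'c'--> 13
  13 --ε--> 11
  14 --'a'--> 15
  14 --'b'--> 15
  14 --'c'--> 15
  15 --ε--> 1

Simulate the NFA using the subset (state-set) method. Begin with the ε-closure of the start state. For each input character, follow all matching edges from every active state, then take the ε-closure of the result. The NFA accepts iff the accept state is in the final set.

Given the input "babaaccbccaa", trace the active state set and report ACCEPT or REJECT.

Answer: REJECT

Derivation:
start: ε-closure({0}) = {0,1,2,3,4,10,11,12,14}
'b' @ 1: {1,15}  [accepting]
'a' @ 2: {}  — state set empty
rest 'baaccbccaa' ignored (set empty)
after full input: {}  (accept=1 not in)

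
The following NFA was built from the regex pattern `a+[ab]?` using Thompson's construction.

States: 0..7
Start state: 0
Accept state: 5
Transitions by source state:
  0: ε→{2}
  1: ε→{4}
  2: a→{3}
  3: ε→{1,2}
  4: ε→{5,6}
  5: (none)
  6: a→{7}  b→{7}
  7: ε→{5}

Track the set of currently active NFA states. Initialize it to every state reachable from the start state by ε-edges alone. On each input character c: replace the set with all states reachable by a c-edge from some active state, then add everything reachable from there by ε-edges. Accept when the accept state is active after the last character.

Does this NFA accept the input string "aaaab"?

initial (ε-close {0}): {0,2}
'a' @ 1: {1,2,3,4,5,6}  (accept∈set)
'a' @ 2: {1,2,3,4,5,6,7}  (accept∈set)
'a' @ 3: {1,2,3,4,5,6,7}  (accept∈set)
'a' @ 4: {1,2,3,4,5,6,7}  (accept∈set)
'b' @ 5: {5,7}  (accept∈set)
after full input: {5,7}  (accept=5 in)

Answer: ACCEPT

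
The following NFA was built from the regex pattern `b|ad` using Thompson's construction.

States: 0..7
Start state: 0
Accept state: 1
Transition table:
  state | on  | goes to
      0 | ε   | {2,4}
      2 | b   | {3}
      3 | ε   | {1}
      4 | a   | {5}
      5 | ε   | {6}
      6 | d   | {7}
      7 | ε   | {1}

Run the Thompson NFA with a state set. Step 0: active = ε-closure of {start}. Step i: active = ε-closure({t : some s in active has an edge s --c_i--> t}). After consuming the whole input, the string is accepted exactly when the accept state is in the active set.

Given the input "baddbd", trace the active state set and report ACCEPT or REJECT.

Answer: REJECT

Steps:
initial (ε-close {0}): {0,2,4}
'b' @ 1: {1,3}  ✓accept
'a' @ 2: {}  — state set empty
rest 'ddbd' ignored (set empty)
end set {} — state 1 not in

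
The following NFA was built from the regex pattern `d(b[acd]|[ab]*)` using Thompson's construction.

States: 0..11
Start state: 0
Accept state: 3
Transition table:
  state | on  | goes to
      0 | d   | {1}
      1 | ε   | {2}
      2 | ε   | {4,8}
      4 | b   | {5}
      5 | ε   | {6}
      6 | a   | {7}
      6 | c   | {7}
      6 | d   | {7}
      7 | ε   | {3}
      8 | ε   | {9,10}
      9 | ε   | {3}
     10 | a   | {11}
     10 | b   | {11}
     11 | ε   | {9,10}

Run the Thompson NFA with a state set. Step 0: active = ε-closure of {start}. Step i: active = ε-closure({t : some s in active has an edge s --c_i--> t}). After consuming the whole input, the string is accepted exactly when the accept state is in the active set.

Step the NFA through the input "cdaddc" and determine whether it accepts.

Answer: REJECT

Derivation:
S₀ = ε-closure({0}) = {0}
'c' @ 1: {}  — state set empty
rest 'daddc' ignored (set empty)
after full input: {}  (accept=3 not in)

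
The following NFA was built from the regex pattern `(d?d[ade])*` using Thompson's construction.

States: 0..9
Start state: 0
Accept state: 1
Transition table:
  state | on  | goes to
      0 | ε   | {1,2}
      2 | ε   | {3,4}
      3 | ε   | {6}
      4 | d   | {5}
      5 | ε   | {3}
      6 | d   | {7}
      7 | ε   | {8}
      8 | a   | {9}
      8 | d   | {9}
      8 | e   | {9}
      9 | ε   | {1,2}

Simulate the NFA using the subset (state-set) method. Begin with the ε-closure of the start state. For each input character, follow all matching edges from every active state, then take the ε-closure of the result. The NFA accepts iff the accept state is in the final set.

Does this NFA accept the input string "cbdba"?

S₀ = ε-closure({0}) = {0,1,2,3,4,6}
'c' @ 1: {}  — dead — no transitions
rest 'bdba' ignored (set empty)
after full input: {}  (accept=1 not in)

Answer: REJECT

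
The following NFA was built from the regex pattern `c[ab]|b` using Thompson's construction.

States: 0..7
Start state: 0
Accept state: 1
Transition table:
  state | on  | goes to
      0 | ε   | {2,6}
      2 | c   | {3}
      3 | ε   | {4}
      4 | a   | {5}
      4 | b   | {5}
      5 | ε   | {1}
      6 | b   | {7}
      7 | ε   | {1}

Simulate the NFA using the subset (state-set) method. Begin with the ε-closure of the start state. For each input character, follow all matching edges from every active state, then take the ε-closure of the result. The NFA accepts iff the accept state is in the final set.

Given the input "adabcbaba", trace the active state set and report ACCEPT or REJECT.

Answer: REJECT

Steps:
start: ε-closure({0}) = {0,2,6}
'a' @ 1: {}  — dead — no transitions
rest 'dabcbaba' ignored (set empty)
final: {}; accept 1 not in set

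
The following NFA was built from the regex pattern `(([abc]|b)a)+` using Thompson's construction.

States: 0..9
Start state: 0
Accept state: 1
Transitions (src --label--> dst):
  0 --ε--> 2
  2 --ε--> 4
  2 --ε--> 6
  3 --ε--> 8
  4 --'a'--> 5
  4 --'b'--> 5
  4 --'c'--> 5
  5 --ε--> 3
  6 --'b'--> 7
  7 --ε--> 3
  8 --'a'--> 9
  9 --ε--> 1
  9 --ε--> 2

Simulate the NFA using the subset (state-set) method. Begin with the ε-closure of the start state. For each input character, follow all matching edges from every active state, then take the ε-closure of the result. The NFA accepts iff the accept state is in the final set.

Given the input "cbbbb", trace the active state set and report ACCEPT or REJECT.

start: ε-closure({0}) = {0,2,4,6}
'c' @ 1: {3,5,8}
'b' @ 2: {}  — state set empty
rest 'bbb' ignored (set empty)
after full input: {}  (accept=1 not in)

Answer: REJECT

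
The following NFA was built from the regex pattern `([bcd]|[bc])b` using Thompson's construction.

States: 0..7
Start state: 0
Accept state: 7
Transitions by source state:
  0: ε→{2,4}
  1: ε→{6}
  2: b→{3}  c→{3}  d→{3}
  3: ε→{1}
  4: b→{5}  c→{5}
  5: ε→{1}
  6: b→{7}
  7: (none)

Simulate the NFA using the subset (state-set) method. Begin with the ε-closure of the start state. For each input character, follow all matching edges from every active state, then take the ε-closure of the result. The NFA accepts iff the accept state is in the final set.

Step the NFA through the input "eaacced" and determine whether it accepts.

initial (ε-close {0}): {0,2,4}
'e' @ 1: {}  — dead — no transitions
rest 'aacced' ignored (set empty)
after full input: {}  (accept=7 not in)

Answer: REJECT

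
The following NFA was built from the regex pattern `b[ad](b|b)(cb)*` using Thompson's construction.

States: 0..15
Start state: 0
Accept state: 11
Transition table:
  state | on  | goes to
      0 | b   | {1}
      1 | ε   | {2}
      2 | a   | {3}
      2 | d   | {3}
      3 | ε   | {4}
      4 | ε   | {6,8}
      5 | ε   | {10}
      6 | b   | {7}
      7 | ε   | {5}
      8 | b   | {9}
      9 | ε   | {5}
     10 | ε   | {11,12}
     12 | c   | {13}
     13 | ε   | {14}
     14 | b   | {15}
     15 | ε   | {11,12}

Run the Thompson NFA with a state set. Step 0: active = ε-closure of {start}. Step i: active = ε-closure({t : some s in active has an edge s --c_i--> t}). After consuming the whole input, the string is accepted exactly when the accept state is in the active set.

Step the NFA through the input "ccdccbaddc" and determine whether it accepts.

S₀ = ε-closure({0}) = {0}
'c' @ 1: {}  — state set empty
rest 'cdccbaddc' ignored (set empty)
end set {} — state 11 not in

Answer: REJECT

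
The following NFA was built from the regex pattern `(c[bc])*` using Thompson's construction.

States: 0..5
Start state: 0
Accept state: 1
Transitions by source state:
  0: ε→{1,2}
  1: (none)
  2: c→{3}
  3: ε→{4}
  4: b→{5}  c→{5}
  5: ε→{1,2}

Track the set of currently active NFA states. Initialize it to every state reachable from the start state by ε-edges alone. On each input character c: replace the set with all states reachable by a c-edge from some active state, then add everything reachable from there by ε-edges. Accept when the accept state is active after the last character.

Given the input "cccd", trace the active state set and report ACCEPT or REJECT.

initial (ε-close {0}): {0,1,2}
'c' @ 1: {3,4}
'c' @ 2: {1,2,5}  [accepting]
'c' @ 3: {3,4}
'd' @ 4: {}  — state set empty
end set {} — state 1 not in

Answer: REJECT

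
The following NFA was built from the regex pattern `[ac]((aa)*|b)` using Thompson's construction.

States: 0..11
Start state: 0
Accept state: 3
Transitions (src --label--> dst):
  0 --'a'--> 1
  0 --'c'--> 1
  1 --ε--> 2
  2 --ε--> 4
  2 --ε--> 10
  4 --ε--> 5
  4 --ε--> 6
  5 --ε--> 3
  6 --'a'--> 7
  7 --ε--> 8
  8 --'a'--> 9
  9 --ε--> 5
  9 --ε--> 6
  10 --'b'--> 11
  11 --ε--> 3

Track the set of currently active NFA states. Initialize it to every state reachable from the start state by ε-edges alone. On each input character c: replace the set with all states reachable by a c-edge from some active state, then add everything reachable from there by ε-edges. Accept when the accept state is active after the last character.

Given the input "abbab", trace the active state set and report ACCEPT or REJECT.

start: ε-closure({0}) = {0}
'a' @ 1: {1,2,3,4,5,6,10}  [accepting]
'b' @ 2: {3,11}  [accepting]
'b' @ 3: {}  — state set empty
rest 'ab' ignored (set empty)
final: {}; accept 3 not in set

Answer: REJECT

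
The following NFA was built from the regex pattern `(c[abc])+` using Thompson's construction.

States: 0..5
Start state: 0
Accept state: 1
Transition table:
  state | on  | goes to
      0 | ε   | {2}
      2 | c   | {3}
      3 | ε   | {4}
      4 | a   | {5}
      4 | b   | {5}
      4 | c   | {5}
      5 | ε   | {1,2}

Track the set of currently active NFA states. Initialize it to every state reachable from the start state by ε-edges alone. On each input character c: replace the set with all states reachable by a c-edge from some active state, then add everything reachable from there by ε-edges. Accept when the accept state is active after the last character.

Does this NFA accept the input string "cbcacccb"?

initial (ε-close {0}): {0,2}
'c' @ 1: {3,4}
'b' @ 2: {1,2,5}  (accept∈set)
'c' @ 3: {3,4}
'a' @ 4: {1,2,5}  (accept∈set)
'c' @ 5: {3,4}
'c' @ 6: {1,2,5}  (accept∈set)
'c' @ 7: {3,4}
'b' @ 8: {1,2,5}  (accept∈set)
after full input: {1,2,5}  (accept=1 in)

Answer: ACCEPT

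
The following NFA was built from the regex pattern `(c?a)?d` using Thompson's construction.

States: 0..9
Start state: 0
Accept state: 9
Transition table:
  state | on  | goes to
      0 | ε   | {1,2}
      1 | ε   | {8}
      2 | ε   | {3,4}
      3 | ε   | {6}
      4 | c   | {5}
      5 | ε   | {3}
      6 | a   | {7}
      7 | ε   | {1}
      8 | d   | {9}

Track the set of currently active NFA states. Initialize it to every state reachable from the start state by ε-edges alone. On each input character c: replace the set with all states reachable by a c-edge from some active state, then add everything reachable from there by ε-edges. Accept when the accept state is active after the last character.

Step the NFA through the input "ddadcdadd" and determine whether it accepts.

start: ε-closure({0}) = {0,1,2,3,4,6,8}
'd' @ 1: {9}  [accepting]
'd' @ 2: {}  — dead — no transitions
rest 'adcdadd' ignored (set empty)
after full input: {}  (accept=9 not in)

Answer: REJECT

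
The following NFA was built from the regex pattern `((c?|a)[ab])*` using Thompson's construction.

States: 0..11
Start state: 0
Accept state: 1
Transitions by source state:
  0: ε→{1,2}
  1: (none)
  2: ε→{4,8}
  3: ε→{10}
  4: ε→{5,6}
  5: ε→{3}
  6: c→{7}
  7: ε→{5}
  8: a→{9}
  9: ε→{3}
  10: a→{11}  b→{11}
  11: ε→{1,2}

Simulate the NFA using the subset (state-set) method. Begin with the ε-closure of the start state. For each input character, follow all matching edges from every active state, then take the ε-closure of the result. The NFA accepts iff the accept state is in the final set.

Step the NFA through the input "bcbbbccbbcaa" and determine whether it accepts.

Answer: REJECT

Trace:
start: ε-closure({0}) = {0,1,2,3,4,5,6,8,10}
'b' @ 1: {1,2,3,4,5,6,8,10,11}  (accept∈set)
'c' @ 2: {3,5,7,10}
'b' @ 3: {1,2,3,4,5,6,8,10,11}  (accept∈set)
'b' @ 4: {1,2,3,4,5,6,8,10,11}  (accept∈set)
'b' @ 5: {1,2,3,4,5,6,8,10,11}  (accept∈set)
'c' @ 6: {3,5,7,10}
'c' @ 7: {}  — state set empty
rest 'bbcaa' ignored (set empty)
end set {} — state 1 not in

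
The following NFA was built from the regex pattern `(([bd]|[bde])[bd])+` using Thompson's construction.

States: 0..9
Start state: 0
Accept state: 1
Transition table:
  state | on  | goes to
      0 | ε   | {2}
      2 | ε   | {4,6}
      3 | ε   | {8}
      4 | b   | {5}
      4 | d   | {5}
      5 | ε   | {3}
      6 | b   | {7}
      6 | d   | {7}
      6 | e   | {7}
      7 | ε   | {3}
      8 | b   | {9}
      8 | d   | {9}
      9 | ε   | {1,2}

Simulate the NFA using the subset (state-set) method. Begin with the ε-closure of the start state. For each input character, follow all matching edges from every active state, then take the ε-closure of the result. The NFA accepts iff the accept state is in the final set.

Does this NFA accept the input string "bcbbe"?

Answer: REJECT

Steps:
S₀ = ε-closure({0}) = {0,2,4,6}
'b' @ 1: {3,5,7,8}
'c' @ 2: {}  — state set empty
rest 'bbe' ignored (set empty)
end set {} — state 1 not in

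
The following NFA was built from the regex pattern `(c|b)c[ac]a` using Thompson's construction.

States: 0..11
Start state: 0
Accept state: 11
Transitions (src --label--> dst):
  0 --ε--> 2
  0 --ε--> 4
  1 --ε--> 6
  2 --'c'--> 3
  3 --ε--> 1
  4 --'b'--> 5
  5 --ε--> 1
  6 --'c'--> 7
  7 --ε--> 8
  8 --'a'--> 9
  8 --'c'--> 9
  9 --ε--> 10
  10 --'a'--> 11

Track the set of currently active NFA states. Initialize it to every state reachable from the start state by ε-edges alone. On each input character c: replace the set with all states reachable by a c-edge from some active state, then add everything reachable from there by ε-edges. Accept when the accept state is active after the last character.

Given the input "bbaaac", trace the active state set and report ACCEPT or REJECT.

Answer: REJECT

Steps:
initial (ε-close {0}): {0,2,4}
'b' @ 1: {1,5,6}
'b' @ 2: {}  — state set empty
rest 'aaac' ignored (set empty)
end set {} — state 11 not in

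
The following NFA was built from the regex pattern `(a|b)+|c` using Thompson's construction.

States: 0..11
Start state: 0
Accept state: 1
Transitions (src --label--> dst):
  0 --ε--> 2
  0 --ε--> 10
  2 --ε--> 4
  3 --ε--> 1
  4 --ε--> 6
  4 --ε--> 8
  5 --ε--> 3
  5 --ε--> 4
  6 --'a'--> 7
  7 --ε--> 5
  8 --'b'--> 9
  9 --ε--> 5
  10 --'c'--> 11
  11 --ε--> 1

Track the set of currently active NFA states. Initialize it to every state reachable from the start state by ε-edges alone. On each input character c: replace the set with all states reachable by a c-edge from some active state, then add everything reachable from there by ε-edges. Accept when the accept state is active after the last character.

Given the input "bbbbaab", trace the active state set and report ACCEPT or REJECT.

S₀ = ε-closure({0}) = {0,2,4,6,8,10}
'b' @ 1: {1,3,4,5,6,8,9}  [accepting]
'b' @ 2: {1,3,4,5,6,8,9}  [accepting]
'b' @ 3: {1,3,4,5,6,8,9}  [accepting]
'b' @ 4: {1,3,4,5,6,8,9}  [accepting]
'a' @ 5: {1,3,4,5,6,7,8}  [accepting]
'a' @ 6: {1,3,4,5,6,7,8}  [accepting]
'b' @ 7: {1,3,4,5,6,8,9}  [accepting]
final: {1,3,4,5,6,8,9}; accept 1 in set

Answer: ACCEPT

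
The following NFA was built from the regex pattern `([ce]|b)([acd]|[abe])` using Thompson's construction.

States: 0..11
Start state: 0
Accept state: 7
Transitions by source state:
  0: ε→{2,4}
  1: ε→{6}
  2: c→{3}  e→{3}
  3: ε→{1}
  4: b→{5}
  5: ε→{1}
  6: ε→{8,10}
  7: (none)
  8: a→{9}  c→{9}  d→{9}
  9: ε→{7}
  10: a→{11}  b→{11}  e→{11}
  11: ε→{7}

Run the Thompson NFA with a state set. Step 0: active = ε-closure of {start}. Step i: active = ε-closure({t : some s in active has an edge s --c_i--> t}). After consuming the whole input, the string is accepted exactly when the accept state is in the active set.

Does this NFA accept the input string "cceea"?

Answer: REJECT

Trace:
initial (ε-close {0}): {0,2,4}
'c' @ 1: {1,3,6,8,10}
'c' @ 2: {7,9}  [accepting]
'e' @ 3: {}  — no active states
rest 'ea' ignored (set empty)
end set {} — state 7 not in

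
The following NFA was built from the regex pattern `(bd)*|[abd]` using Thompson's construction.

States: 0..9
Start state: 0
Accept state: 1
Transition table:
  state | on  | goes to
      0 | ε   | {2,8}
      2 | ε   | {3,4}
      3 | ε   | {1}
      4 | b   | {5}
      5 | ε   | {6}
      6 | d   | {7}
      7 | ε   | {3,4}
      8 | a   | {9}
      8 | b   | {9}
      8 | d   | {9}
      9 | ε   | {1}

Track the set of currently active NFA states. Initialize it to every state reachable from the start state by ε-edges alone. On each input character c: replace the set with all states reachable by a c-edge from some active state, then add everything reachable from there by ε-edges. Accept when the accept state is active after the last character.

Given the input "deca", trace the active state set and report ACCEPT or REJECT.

Answer: REJECT

Trace:
start: ε-closure({0}) = {0,1,2,3,4,8}
'd' @ 1: {1,9}  ✓accept
'e' @ 2: {}  — state set empty
rest 'ca' ignored (set empty)
end set {} — state 1 not in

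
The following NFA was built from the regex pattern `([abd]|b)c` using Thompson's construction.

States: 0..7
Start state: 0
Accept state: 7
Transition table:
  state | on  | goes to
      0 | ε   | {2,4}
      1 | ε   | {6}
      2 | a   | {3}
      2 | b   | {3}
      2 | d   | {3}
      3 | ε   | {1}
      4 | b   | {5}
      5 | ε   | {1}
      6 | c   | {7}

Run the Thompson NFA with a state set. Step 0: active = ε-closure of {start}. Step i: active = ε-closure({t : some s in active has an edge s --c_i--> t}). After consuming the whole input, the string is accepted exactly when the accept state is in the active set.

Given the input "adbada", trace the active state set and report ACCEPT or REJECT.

Answer: REJECT

Steps:
start: ε-closure({0}) = {0,2,4}
'a' @ 1: {1,3,6}
'd' @ 2: {}  — state set empty
rest 'bada' ignored (set empty)
end set {} — state 7 not in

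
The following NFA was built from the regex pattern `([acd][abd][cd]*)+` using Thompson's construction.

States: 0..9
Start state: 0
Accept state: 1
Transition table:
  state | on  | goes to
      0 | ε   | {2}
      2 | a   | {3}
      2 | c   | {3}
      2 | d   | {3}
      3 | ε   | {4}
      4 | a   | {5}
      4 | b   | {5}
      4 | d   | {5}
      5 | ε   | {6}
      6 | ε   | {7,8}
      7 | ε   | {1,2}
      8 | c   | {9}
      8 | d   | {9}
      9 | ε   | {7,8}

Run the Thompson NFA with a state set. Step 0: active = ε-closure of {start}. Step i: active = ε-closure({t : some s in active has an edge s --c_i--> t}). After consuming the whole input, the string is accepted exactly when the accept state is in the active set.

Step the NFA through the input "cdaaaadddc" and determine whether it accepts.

Answer: ACCEPT

Derivation:
start: ε-closure({0}) = {0,2}
'c' @ 1: {3,4}
'd' @ 2: {1,2,5,6,7,8}  (accept∈set)
'a' @ 3: {3,4}
'a' @ 4: {1,2,5,6,7,8}  (accept∈set)
'a' @ 5: {3,4}
'a' @ 6: {1,2,5,6,7,8}  (accept∈set)
'd' @ 7: {1,2,3,4,7,8,9}  (accept∈set)
'd' @ 8: {1,2,3,4,5,6,7,8,9}  (accept∈set)
'd' @ 9: {1,2,3,4,5,6,7,8,9}  (accept∈set)
'c' @ 10: {1,2,3,4,7,8,9}  (accept∈set)
end set {1,2,3,4,7,8,9} — state 1 in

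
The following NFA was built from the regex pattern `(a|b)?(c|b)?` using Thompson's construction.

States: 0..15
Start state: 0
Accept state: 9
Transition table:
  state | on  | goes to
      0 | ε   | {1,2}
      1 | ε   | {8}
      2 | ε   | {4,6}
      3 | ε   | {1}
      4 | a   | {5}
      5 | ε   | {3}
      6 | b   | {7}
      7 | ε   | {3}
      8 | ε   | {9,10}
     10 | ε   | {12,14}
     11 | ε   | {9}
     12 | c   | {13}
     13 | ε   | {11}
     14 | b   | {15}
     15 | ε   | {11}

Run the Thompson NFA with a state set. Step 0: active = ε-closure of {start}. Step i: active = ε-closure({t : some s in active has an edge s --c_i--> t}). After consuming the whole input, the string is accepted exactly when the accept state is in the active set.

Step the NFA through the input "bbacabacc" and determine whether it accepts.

Answer: REJECT

Steps:
S₀ = ε-closure({0}) = {0,1,2,4,6,8,9,10,12,14}
'b' @ 1: {1,3,7,8,9,10,11,12,14,15}  (accept∈set)
'b' @ 2: {9,11,15}  (accept∈set)
'a' @ 3: {}  — dead — no transitions
rest 'cabacc' ignored (set empty)
final: {}; accept 9 not in set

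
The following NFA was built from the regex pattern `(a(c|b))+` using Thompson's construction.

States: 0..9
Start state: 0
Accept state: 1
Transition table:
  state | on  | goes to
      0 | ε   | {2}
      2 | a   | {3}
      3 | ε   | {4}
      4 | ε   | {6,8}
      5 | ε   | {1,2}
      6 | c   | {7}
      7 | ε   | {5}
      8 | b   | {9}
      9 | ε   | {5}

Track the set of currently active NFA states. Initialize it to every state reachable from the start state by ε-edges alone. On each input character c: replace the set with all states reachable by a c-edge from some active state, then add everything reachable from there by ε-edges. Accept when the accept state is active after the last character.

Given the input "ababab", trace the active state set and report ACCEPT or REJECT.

Answer: ACCEPT

Derivation:
S₀ = ε-closure({0}) = {0,2}
'a' @ 1: {3,4,6,8}
'b' @ 2: {1,2,5,9}  [accepting]
'a' @ 3: {3,4,6,8}
'b' @ 4: {1,2,5,9}  [accepting]
'a' @ 5: {3,4,6,8}
'b' @ 6: {1,2,5,9}  [accepting]
final: {1,2,5,9}; accept 1 in set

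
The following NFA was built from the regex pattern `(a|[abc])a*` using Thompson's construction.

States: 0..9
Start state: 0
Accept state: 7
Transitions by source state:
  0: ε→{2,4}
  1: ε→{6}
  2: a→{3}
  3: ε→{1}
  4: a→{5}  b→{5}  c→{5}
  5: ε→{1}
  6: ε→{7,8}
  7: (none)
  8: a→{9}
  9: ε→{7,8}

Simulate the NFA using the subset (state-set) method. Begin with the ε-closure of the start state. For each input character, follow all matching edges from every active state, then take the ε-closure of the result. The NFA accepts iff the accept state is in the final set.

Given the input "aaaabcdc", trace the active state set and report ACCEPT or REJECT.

S₀ = ε-closure({0}) = {0,2,4}
'a' @ 1: {1,3,5,6,7,8}  ✓accept
'a' @ 2: {7,8,9}  ✓accept
'a' @ 3: {7,8,9}  ✓accept
'a' @ 4: {7,8,9}  ✓accept
'b' @ 5: {}  — state set empty
rest 'cdc' ignored (set empty)
after full input: {}  (accept=7 not in)

Answer: REJECT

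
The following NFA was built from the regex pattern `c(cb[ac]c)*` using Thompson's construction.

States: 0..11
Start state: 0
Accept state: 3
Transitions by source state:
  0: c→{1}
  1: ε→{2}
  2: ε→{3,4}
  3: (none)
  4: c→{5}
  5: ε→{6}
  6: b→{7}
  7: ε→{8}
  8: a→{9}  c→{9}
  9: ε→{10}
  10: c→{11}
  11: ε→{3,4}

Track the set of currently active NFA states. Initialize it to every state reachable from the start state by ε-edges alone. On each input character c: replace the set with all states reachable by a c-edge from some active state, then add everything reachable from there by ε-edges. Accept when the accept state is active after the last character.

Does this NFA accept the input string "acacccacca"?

Answer: REJECT

Trace:
initial (ε-close {0}): {0}
'a' @ 1: {}  — state set empty
rest 'cacccacca' ignored (set empty)
after full input: {}  (accept=3 not in)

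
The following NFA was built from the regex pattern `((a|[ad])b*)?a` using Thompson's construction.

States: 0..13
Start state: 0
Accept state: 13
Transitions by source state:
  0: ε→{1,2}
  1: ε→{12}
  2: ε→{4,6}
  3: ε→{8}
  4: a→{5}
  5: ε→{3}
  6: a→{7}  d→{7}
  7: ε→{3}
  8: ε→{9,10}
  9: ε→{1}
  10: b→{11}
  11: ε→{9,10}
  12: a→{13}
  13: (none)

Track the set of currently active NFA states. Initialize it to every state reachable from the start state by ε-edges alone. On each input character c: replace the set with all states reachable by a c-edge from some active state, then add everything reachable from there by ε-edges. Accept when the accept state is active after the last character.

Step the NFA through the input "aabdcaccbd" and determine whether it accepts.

start: ε-closure({0}) = {0,1,2,4,6,12}
'a' @ 1: {1,3,5,7,8,9,10,12,13}  ✓accept
'a' @ 2: {13}  ✓accept
'b' @ 3: {}  — no active states
rest 'dcaccbd' ignored (set empty)
end set {} — state 13 not in

Answer: REJECT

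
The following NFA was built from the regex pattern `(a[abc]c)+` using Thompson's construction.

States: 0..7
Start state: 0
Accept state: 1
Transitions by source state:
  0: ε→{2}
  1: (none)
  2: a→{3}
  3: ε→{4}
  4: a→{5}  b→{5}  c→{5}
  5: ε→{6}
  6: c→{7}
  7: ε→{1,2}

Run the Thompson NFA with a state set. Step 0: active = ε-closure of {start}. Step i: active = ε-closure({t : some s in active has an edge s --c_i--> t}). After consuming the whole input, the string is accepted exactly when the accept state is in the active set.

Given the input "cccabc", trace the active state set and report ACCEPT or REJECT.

Answer: REJECT

Steps:
start: ε-closure({0}) = {0,2}
'c' @ 1: {}  — no active states
rest 'ccabc' ignored (set empty)
final: {}; accept 1 not in set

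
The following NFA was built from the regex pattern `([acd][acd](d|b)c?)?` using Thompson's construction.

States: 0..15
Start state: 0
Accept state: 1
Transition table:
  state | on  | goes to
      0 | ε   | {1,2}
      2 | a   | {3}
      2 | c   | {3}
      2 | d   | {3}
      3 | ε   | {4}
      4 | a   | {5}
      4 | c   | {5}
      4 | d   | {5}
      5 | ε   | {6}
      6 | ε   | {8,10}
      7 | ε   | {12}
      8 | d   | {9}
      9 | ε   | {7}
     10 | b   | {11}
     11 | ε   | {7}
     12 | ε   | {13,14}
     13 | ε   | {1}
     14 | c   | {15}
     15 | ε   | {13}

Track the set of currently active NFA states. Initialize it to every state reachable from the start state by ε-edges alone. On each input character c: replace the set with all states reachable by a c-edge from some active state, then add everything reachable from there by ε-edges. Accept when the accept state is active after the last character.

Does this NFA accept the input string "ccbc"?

start: ε-closure({0}) = {0,1,2}
'c' @ 1: {3,4}
'c' @ 2: {5,6,8,10}
'b' @ 3: {1,7,11,12,13,14}  ✓accept
'c' @ 4: {1,13,15}  ✓accept
final: {1,13,15}; accept 1 in set

Answer: ACCEPT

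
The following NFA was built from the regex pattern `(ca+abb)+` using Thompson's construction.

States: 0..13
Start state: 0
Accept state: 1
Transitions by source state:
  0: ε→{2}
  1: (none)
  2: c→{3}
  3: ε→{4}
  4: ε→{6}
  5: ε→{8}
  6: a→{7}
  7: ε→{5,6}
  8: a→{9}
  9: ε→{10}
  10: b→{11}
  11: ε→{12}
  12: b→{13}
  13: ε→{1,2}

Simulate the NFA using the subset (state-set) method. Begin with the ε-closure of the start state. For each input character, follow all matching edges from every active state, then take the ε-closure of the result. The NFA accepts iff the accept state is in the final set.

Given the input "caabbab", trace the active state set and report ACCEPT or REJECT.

Answer: REJECT

Derivation:
start: ε-closure({0}) = {0,2}
'c' @ 1: {3,4,6}
'a' @ 2: {5,6,7,8}
'a' @ 3: {5,6,7,8,9,10}
'b' @ 4: {11,12}
'b' @ 5: {1,2,13}  [accepting]
'a' @ 6: {}  — no active states
rest 'b' ignored (set empty)
end set {} — state 1 not in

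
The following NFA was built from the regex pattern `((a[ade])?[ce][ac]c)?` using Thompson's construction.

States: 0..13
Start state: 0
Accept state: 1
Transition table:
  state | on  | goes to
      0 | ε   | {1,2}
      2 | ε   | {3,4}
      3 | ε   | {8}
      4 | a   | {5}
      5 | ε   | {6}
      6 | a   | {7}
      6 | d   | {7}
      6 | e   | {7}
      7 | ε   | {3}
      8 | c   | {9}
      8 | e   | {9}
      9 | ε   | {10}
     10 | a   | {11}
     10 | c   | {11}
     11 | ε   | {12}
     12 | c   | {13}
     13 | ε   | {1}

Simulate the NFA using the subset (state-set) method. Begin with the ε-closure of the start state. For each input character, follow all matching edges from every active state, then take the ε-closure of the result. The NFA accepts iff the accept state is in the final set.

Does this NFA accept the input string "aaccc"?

Answer: ACCEPT

Steps:
initial (ε-close {0}): {0,1,2,3,4,8}
'a' @ 1: {5,6}
'a' @ 2: {3,7,8}
'c' @ 3: {9,10}
'c' @ 4: {11,12}
'c' @ 5: {1,13}  (accept∈set)
end set {1,13} — state 1 in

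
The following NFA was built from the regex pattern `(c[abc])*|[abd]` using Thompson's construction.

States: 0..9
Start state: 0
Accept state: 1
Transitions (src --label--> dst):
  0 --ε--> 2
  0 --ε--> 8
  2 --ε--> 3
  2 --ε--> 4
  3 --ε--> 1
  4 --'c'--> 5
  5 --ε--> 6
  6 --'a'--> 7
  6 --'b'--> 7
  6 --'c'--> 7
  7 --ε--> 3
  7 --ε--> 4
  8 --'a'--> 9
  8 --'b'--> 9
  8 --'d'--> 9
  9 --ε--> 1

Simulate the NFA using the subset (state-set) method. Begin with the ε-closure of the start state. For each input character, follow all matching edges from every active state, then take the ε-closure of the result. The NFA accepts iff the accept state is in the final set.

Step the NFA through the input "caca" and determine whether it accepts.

initial (ε-close {0}): {0,1,2,3,4,8}
'c' @ 1: {5,6}
'a' @ 2: {1,3,4,7}  ✓accept
'c' @ 3: {5,6}
'a' @ 4: {1,3,4,7}  ✓accept
after full input: {1,3,4,7}  (accept=1 in)

Answer: ACCEPT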